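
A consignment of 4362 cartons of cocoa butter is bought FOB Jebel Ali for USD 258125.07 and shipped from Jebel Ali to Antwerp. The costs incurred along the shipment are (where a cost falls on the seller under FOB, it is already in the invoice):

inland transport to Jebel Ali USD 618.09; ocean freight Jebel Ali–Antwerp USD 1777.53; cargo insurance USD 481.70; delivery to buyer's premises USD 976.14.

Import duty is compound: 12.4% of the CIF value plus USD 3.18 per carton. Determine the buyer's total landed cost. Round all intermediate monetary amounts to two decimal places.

FOB: the seller bears costs until goods are on board at the origin port; the buyer bears freight, insurance and all costs thereafter.
Already in the invoice (seller's account under FOB): inland to port — exclude.
CIF value = FOB price + freight + insurance = 258125.07 + 1777.53 + 481.70 = 260384.30
Ad valorem component: 260384.30 × 12.4% = 32287.65
Specific component: 4362 × 3.18 = 13871.16
Import duty = 32287.65 + 13871.16 = 46158.81
Buyer bears: freight 1777.53 + insurance 481.70 + delivery 976.14 + duty 46158.81 = 49394.18
Landed cost = invoice 258125.07 + 49394.18 = 307519.25

Total landed cost: USD 307519.25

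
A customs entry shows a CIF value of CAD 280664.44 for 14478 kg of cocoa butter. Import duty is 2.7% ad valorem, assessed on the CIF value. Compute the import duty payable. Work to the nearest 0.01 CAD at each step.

Import duty = 280664.44 × 2.7% = 7577.94

Import duty: CAD 7577.94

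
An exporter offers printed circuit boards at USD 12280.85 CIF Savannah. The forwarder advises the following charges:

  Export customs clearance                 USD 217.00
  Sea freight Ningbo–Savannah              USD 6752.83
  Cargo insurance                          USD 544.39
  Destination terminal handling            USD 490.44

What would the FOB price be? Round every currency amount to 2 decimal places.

Not relevant to the conversion: export clearance — on the seller under both CIF and FOB; already in the CIF price and stays in the FOB price. destination terminal — on the buyer under both terms; not part of either seller's price.
From CIF to FOB, the seller no longer bears: freight, insurance.
FOB price = 12280.85 − 6752.83 − 544.39 = 4983.63

FOB price: USD 4983.63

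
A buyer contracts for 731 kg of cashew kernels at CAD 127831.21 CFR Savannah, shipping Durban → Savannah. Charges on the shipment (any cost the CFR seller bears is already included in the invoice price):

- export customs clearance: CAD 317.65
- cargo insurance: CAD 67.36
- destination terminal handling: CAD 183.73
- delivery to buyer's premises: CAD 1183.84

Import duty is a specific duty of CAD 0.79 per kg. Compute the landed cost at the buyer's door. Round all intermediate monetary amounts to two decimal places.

Total landed cost: CAD 129843.63

CFR: the seller pays costs through ocean freight to the destination port, but not insurance.
Already in the invoice (seller's account under CFR): export clearance — exclude.
CIF value = CFR price + insurance = 127831.21 + 67.36 = 127898.57
Import duty = 731 × 0.79 = 577.49
Buyer bears: insurance 67.36 + destination terminal 183.73 + delivery 1183.84 + duty 577.49 = 2012.42
Landed cost = invoice 127831.21 + 2012.42 = 129843.63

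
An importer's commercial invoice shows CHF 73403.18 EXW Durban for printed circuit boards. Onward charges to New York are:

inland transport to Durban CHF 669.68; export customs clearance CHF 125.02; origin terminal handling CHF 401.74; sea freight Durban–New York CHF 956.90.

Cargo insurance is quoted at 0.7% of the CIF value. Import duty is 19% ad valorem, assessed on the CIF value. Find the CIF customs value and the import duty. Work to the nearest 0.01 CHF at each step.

Let C be the CIF value. C = EXW price + pre-shipment costs + freight + 0.7% × C
C − 0.7% × C = 73403.18 + 669.68 + 125.02 + 401.74 + 956.90
0.993 × C = 75556.52
C = 75556.52 / 0.993 = 76089.14
Insurance premium = 0.7% × 76089.14 = 532.62
Import duty = 76089.14 × 19% = 14456.94

CIF value: CHF 76089.14; import duty: CHF 14456.94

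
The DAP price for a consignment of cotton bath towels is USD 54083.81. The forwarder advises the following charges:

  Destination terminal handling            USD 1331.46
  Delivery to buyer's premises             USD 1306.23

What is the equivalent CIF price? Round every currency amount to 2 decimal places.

CIF price: USD 51446.12

From DAP to CIF, the seller no longer bears: destination terminal, delivery.
CIF price = 54083.81 − 1331.46 − 1306.23 = 51446.12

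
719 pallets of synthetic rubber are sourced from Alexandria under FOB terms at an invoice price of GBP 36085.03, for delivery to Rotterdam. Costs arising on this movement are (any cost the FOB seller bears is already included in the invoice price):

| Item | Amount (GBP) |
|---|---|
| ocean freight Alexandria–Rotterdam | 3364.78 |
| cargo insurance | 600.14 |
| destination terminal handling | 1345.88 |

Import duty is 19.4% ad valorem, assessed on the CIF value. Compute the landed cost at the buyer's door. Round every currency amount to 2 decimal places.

FOB: the seller bears costs until goods are on board at the origin port; the buyer bears freight, insurance and all costs thereafter.
CIF value = FOB price + freight + insurance = 36085.03 + 3364.78 + 600.14 = 40049.95
Import duty = 40049.95 × 19.4% = 7769.69
Buyer bears: freight 3364.78 + insurance 600.14 + destination terminal 1345.88 + duty 7769.69 = 13080.49
Landed cost = invoice 36085.03 + 13080.49 = 49165.52

Total landed cost: GBP 49165.52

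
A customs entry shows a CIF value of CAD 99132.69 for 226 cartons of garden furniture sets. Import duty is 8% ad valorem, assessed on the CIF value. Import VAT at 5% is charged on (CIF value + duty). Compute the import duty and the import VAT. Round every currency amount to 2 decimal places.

Import duty: CAD 7930.62; import VAT: CAD 5353.17

Import duty = 99132.69 × 8% = 7930.62
VAT base = CIF + duty = 99132.69 + 7930.62 = 107063.31
Import VAT = 107063.31 × 5% = 5353.17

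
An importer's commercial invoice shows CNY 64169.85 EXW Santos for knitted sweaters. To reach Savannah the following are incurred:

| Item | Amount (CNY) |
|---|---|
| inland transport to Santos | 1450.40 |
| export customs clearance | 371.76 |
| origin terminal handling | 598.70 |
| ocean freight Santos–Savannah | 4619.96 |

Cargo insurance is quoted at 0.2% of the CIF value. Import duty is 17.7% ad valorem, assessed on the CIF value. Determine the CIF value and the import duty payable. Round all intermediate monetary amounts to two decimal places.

Let C be the CIF value. C = EXW price + pre-shipment costs + freight + 0.2% × C
C − 0.2% × C = 64169.85 + 1450.40 + 371.76 + 598.70 + 4619.96
0.998 × C = 71210.67
C = 71210.67 / 0.998 = 71353.38
Insurance premium = 0.2% × 71353.38 = 142.71
Import duty = 71353.38 × 17.7% = 12629.55

CIF value: CNY 71353.38; import duty: CNY 12629.55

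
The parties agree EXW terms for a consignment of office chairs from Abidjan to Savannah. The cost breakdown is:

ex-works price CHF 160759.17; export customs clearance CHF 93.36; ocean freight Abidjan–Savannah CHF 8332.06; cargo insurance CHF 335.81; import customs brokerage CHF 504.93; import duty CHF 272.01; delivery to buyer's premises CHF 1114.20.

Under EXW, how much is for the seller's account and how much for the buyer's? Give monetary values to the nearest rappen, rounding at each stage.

Seller: CHF 160759.17; buyer: CHF 10652.37

EXW: the seller makes goods available at their premises; the buyer bears all onward costs.
Seller's account: goods 160759.17 = 160759.17
Buyer's account: export clearance 93.36 + freight 8332.06 + insurance 335.81 + brokerage 504.93 + duty 272.01 + delivery 1114.20 = 10652.37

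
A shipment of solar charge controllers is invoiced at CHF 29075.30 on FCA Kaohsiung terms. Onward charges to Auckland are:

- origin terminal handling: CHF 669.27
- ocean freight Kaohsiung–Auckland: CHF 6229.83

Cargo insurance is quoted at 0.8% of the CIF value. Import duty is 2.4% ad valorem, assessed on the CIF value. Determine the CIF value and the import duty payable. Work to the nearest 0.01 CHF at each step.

CIF value: CHF 36264.52; import duty: CHF 870.35

Let C be the CIF value. C = FCA price + pre-shipment costs + freight + 0.8% × C
C − 0.8% × C = 29075.30 + 669.27 + 6229.83
0.992 × C = 35974.40
C = 35974.40 / 0.992 = 36264.52
Insurance premium = 0.8% × 36264.52 = 290.12
Import duty = 36264.52 × 2.4% = 870.35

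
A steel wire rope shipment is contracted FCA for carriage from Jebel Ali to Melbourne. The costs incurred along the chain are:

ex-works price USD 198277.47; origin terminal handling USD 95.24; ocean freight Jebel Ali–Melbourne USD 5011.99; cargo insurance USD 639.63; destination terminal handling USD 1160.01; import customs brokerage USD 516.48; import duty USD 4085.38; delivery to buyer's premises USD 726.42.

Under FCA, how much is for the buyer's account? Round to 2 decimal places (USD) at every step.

Buyer's account: USD 12235.15

FCA: the seller delivers export-cleared goods to the carrier; the buyer bears costs from that point.
Seller's account: goods 198277.47 = 198277.47
Buyer's account: origin terminal 95.24 + freight 5011.99 + insurance 639.63 + destination terminal 1160.01 + brokerage 516.48 + duty 4085.38 + delivery 726.42 = 12235.15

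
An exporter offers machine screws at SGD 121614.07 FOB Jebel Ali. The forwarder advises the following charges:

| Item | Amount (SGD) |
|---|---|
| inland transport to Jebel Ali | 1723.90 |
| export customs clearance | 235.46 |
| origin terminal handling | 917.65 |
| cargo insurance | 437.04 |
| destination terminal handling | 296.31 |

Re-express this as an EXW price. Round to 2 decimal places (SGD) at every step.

EXW price: SGD 118737.06

Not relevant to the conversion: insurance, destination terminal — on the buyer under both terms; not part of either seller's price.
From FOB to EXW, the seller no longer bears: inland to port, export clearance, origin terminal.
EXW price = 121614.07 − 1723.90 − 235.46 − 917.65 = 118737.06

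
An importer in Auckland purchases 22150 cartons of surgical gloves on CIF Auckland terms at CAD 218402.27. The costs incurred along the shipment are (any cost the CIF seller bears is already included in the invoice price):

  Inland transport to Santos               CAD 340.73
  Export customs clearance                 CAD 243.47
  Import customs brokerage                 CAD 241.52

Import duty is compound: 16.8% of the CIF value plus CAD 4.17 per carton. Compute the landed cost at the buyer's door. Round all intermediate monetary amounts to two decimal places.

CIF: the seller pays costs through ocean freight and marine insurance to the destination port.
Already in the invoice (seller's account under CIF): inland to port, export clearance — exclude.
The CIF price already equals the CIF value: 218402.27
Ad valorem component: 218402.27 × 16.8% = 36691.58
Specific component: 22150 × 4.17 = 92365.50
Import duty = 36691.58 + 92365.50 = 129057.08
Buyer bears: brokerage 241.52 + duty 129057.08 = 129298.60
Landed cost = invoice 218402.27 + 129298.60 = 347700.87

Total landed cost: CAD 347700.87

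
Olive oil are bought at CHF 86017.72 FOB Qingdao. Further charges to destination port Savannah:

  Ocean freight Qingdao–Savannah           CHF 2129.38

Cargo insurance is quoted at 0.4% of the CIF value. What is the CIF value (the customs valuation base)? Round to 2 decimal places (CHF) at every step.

Let C be the CIF value. C = FOB price + freight + 0.4% × C
C − 0.4% × C = 86017.72 + 2129.38
0.996 × C = 88147.10
C = 88147.10 / 0.996 = 88501.10
Insurance premium = 0.4% × 88501.10 = 354.00

CIF value: CHF 88501.10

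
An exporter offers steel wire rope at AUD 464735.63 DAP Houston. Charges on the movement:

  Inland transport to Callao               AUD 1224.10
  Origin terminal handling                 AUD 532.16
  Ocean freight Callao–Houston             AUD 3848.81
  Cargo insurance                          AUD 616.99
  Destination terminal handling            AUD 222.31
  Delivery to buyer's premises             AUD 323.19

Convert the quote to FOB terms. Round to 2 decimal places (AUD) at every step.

Not relevant to the conversion: origin terminal, inland to port — on the seller under both DAP and FOB; already in the DAP price and stays in the FOB price.
From DAP to FOB, the seller no longer bears: freight, insurance, destination terminal, delivery.
FOB price = 464735.63 − 3848.81 − 616.99 − 222.31 − 323.19 = 459724.33

FOB price: AUD 459724.33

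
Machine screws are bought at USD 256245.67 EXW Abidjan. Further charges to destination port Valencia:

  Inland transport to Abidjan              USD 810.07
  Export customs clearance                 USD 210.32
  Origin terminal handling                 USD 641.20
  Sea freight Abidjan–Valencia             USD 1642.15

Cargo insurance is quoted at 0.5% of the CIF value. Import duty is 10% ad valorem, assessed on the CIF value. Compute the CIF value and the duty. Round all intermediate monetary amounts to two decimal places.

CIF value: USD 260853.68; import duty: USD 26085.37

Let C be the CIF value. C = EXW price + pre-shipment costs + freight + 0.5% × C
C − 0.5% × C = 256245.67 + 810.07 + 210.32 + 641.20 + 1642.15
0.995 × C = 259549.41
C = 259549.41 / 0.995 = 260853.68
Insurance premium = 0.5% × 260853.68 = 1304.27
Import duty = 260853.68 × 10% = 26085.37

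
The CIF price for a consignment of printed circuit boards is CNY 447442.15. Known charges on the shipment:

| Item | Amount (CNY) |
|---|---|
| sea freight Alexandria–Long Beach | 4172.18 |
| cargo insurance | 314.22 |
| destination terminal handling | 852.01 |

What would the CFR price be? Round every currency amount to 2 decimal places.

Not relevant to the conversion: freight — on the seller under both CIF and CFR; already in the CIF price and stays in the CFR price. destination terminal — on the buyer under both terms; not part of either seller's price.
From CIF to CFR, the seller no longer bears: insurance.
CFR price = 447442.15 − 314.22 = 447127.93

CFR price: CNY 447127.93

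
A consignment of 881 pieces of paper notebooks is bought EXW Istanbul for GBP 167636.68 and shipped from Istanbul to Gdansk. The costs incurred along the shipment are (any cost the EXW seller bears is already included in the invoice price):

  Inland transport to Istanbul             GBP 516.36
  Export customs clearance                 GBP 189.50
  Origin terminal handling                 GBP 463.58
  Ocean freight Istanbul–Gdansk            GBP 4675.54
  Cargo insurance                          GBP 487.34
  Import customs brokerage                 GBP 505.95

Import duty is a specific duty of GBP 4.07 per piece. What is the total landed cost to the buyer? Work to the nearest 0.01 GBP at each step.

Total landed cost: GBP 178060.62

EXW: the seller makes goods available at their premises; the buyer bears all onward costs.
CIF value = EXW price + inland to port + export clearance + origin terminal + freight + insurance = 167636.68 + 516.36 + 189.50 + 463.58 + 4675.54 + 487.34 = 173969.00
Import duty = 881 × 4.07 = 3585.67
Buyer bears: inland to port 516.36 + export clearance 189.50 + origin terminal 463.58 + freight 4675.54 + insurance 487.34 + brokerage 505.95 + duty 3585.67 = 10423.94
Landed cost = invoice 167636.68 + 10423.94 = 178060.62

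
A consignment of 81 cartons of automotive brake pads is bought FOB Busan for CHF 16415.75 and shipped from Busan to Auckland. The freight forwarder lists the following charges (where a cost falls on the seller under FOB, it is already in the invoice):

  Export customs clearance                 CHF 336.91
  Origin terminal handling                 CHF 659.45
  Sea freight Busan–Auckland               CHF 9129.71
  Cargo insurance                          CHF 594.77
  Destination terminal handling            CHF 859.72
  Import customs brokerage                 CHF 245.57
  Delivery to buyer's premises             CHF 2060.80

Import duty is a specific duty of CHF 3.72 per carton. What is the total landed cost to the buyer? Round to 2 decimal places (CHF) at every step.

FOB: the seller bears costs until goods are on board at the origin port; the buyer bears freight, insurance and all costs thereafter.
Already in the invoice (seller's account under FOB): export clearance, origin terminal — exclude.
CIF value = FOB price + freight + insurance = 16415.75 + 9129.71 + 594.77 = 26140.23
Import duty = 81 × 3.72 = 301.32
Buyer bears: freight 9129.71 + insurance 594.77 + destination terminal 859.72 + brokerage 245.57 + delivery 2060.80 + duty 301.32 = 13191.89
Landed cost = invoice 16415.75 + 13191.89 = 29607.64

Total landed cost: CHF 29607.64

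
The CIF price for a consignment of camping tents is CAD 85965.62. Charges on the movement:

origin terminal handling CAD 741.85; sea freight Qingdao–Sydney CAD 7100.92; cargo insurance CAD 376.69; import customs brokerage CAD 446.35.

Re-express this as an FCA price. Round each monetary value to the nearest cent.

FCA price: CAD 77746.16

Not relevant to the conversion: brokerage — on the buyer under both terms; not part of either seller's price.
From CIF to FCA, the seller no longer bears: origin terminal, freight, insurance.
FCA price = 85965.62 − 741.85 − 7100.92 − 376.69 = 77746.16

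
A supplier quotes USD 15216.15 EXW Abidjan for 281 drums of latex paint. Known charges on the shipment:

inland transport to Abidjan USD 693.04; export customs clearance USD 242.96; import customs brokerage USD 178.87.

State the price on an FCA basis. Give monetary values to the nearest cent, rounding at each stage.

Not relevant to the conversion: brokerage — on the buyer under both terms; not part of either seller's price.
From EXW to FCA, the seller additionally bears: inland to port, export clearance.
FCA price = 15216.15 + 693.04 + 242.96 = 16152.15

FCA price: USD 16152.15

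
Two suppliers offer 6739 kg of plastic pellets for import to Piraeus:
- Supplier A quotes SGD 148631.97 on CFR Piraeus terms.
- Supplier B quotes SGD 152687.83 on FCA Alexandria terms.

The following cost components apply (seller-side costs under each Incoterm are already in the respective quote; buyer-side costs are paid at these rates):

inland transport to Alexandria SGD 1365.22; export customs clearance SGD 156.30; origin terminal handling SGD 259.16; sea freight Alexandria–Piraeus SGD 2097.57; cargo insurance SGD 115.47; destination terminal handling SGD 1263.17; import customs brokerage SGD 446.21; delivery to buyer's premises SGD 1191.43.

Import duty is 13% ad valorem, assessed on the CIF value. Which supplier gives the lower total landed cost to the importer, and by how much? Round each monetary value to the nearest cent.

Supplier A is cheaper by SGD 7246.22

Supplier A (CFR):
CIF value = CFR price + insurance = 148631.97 + 115.47 = 148747.44
Import duty = 148747.44 × 13% = 19337.17
Buyer bears (A): 115.47 + 1263.17 + 446.21 + 1191.43 = 3016.28
Landed cost (A) = invoice 148631.97 + 3016.28 + duty 19337.17 = 170985.42
Supplier B (FCA):
CIF value = FCA price + origin terminal + freight + insurance = 152687.83 + 259.16 + 2097.57 + 115.47 = 155160.03
Import duty = 155160.03 × 13% = 20170.80
Buyer bears (B): 259.16 + 2097.57 + 115.47 + 1263.17 + 446.21 + 1191.43 = 5373.01
Landed cost (B) = invoice 152687.83 + 5373.01 + duty 20170.80 = 178231.64
Difference = |170985.42 − 178231.64| = 7246.22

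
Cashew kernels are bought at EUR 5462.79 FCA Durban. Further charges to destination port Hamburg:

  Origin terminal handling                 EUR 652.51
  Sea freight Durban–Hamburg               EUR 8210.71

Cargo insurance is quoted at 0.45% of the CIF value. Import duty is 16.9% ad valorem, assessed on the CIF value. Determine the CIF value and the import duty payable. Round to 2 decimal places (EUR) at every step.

CIF value: EUR 14390.77; import duty: EUR 2432.04

Let C be the CIF value. C = FCA price + pre-shipment costs + freight + 0.45% × C
C − 0.45% × C = 5462.79 + 652.51 + 8210.71
0.9955 × C = 14326.01
C = 14326.01 / 0.9955 = 14390.77
Insurance premium = 0.45% × 14390.77 = 64.76
Import duty = 14390.77 × 16.9% = 2432.04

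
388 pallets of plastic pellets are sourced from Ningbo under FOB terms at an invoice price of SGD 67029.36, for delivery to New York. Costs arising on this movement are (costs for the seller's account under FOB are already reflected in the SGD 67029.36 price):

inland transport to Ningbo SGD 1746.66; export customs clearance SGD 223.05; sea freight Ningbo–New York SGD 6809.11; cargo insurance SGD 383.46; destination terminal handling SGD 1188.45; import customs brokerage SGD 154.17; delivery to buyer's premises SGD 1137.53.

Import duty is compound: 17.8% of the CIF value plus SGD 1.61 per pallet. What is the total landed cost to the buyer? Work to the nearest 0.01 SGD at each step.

Total landed cost: SGD 90538.26

FOB: the seller bears costs until goods are on board at the origin port; the buyer bears freight, insurance and all costs thereafter.
Already in the invoice (seller's account under FOB): inland to port, export clearance — exclude.
CIF value = FOB price + freight + insurance = 67029.36 + 6809.11 + 383.46 = 74221.93
Ad valorem component: 74221.93 × 17.8% = 13211.50
Specific component: 388 × 1.61 = 624.68
Import duty = 13211.50 + 624.68 = 13836.18
Buyer bears: freight 6809.11 + insurance 383.46 + destination terminal 1188.45 + brokerage 154.17 + delivery 1137.53 + duty 13836.18 = 23508.90
Landed cost = invoice 67029.36 + 23508.90 = 90538.26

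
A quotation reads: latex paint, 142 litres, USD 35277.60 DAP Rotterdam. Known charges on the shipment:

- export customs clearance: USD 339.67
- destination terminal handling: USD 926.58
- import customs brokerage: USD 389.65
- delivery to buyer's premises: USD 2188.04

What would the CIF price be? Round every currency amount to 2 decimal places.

CIF price: USD 32162.98

Not relevant to the conversion: export clearance — on the seller under both DAP and CIF; already in the DAP price and stays in the CIF price. brokerage — on the buyer under both terms; not part of either seller's price.
From DAP to CIF, the seller no longer bears: destination terminal, delivery.
CIF price = 35277.60 − 926.58 − 2188.04 = 32162.98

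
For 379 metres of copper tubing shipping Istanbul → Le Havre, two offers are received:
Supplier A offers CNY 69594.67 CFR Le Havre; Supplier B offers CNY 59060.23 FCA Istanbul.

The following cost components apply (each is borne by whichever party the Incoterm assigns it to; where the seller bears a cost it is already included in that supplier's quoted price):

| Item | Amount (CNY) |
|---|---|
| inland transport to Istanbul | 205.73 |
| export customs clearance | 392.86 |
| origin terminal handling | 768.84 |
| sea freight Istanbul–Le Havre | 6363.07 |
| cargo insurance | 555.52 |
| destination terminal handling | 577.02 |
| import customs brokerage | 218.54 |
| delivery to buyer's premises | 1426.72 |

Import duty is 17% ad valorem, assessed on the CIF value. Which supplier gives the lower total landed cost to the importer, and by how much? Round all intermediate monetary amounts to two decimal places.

Supplier A (CFR):
CIF value = CFR price + insurance = 69594.67 + 555.52 = 70150.19
Import duty = 70150.19 × 17% = 11925.53
Buyer bears (A): 555.52 + 577.02 + 218.54 + 1426.72 = 2777.80
Landed cost (A) = invoice 69594.67 + 2777.80 + duty 11925.53 = 84298.00
Supplier B (FCA):
CIF value = FCA price + origin terminal + freight + insurance = 59060.23 + 768.84 + 6363.07 + 555.52 = 66747.66
Import duty = 66747.66 × 17% = 11347.10
Buyer bears (B): 768.84 + 6363.07 + 555.52 + 577.02 + 218.54 + 1426.72 = 9909.71
Landed cost (B) = invoice 59060.23 + 9909.71 + duty 11347.10 = 80317.04
Difference = |84298.00 − 80317.04| = 3980.96

Supplier B is cheaper by CNY 3980.96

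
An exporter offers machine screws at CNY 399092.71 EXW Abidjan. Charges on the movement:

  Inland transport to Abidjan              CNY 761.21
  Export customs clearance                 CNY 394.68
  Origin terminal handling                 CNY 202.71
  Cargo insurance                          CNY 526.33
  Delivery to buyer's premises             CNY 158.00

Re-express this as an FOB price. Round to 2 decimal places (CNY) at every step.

Not relevant to the conversion: delivery, insurance — on the buyer under both terms; not part of either seller's price.
From EXW to FOB, the seller additionally bears: inland to port, export clearance, origin terminal.
FOB price = 399092.71 + 761.21 + 394.68 + 202.71 = 400451.31

FOB price: CNY 400451.31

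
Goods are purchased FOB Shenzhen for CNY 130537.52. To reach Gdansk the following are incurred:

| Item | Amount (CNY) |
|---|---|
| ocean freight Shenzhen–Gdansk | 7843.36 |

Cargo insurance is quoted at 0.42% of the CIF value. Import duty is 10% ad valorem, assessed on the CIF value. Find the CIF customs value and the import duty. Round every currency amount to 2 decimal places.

Let C be the CIF value. C = FOB price + freight + 0.42% × C
C − 0.42% × C = 130537.52 + 7843.36
0.9958 × C = 138380.88
C = 138380.88 / 0.9958 = 138964.53
Insurance premium = 0.42% × 138964.53 = 583.65
Import duty = 138964.53 × 10% = 13896.45

CIF value: CNY 138964.53; import duty: CNY 13896.45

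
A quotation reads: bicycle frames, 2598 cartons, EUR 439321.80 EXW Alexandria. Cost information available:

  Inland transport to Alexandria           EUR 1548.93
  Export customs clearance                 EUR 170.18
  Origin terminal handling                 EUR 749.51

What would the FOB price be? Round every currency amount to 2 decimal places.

FOB price: EUR 441790.42

From EXW to FOB, the seller additionally bears: inland to port, export clearance, origin terminal.
FOB price = 439321.80 + 1548.93 + 170.18 + 749.51 = 441790.42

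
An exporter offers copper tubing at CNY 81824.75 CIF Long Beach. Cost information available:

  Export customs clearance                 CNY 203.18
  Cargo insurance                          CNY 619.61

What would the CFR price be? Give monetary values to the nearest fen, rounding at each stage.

Not relevant to the conversion: export clearance — on the seller under both CIF and CFR; already in the CIF price and stays in the CFR price.
From CIF to CFR, the seller no longer bears: insurance.
CFR price = 81824.75 − 619.61 = 81205.14

CFR price: CNY 81205.14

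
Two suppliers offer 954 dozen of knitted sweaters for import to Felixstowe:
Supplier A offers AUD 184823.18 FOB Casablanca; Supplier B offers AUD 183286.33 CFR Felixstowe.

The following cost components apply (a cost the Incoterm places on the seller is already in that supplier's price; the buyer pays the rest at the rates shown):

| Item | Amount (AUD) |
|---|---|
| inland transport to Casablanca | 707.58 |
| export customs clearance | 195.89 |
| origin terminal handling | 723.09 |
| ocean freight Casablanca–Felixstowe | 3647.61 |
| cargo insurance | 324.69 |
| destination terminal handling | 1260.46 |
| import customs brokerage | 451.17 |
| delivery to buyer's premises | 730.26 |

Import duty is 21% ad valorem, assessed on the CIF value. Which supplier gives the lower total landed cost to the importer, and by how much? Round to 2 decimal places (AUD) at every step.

Supplier A (FOB):
CIF value = FOB price + freight + insurance = 184823.18 + 3647.61 + 324.69 = 188795.48
Import duty = 188795.48 × 21% = 39647.05
Buyer bears (A): 3647.61 + 324.69 + 1260.46 + 451.17 + 730.26 = 6414.19
Landed cost (A) = invoice 184823.18 + 6414.19 + duty 39647.05 = 230884.42
Supplier B (CFR):
CIF value = CFR price + insurance = 183286.33 + 324.69 = 183611.02
Import duty = 183611.02 × 21% = 38558.31
Buyer bears (B): 324.69 + 1260.46 + 451.17 + 730.26 = 2766.58
Landed cost (B) = invoice 183286.33 + 2766.58 + duty 38558.31 = 224611.22
Difference = |230884.42 − 224611.22| = 6273.20

Supplier B is cheaper by AUD 6273.20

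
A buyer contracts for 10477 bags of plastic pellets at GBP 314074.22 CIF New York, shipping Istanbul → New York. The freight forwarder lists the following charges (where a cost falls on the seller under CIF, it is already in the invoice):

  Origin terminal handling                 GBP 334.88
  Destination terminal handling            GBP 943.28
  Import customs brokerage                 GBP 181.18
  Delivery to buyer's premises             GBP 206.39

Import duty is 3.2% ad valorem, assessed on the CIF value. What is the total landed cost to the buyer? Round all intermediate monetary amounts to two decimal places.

CIF: the seller pays costs through ocean freight and marine insurance to the destination port.
Already in the invoice (seller's account under CIF): origin terminal — exclude.
The CIF price already equals the CIF value: 314074.22
Import duty = 314074.22 × 3.2% = 10050.38
Buyer bears: destination terminal 943.28 + brokerage 181.18 + delivery 206.39 + duty 10050.38 = 11381.23
Landed cost = invoice 314074.22 + 11381.23 = 325455.45

Total landed cost: GBP 325455.45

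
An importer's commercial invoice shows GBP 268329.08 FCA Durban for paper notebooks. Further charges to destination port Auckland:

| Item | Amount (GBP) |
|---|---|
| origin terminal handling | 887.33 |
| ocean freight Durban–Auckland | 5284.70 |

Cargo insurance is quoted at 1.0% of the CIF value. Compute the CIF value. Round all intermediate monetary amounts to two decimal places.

CIF value: GBP 277273.85

Let C be the CIF value. C = FCA price + pre-shipment costs + freight + 1.0% × C
C − 1.0% × C = 268329.08 + 887.33 + 5284.70
0.99 × C = 274501.11
C = 274501.11 / 0.99 = 277273.85
Insurance premium = 1.0% × 277273.85 = 2772.74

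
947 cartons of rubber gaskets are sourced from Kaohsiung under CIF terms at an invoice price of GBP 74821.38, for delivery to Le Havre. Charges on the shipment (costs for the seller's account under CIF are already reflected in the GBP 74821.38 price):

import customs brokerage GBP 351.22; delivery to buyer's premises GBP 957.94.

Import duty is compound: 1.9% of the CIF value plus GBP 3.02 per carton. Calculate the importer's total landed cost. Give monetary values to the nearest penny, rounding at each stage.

Total landed cost: GBP 80412.09

CIF: the seller pays costs through ocean freight and marine insurance to the destination port.
The CIF price already equals the CIF value: 74821.38
Ad valorem component: 74821.38 × 1.9% = 1421.61
Specific component: 947 × 3.02 = 2859.94
Import duty = 1421.61 + 2859.94 = 4281.55
Buyer bears: brokerage 351.22 + delivery 957.94 + duty 4281.55 = 5590.71
Landed cost = invoice 74821.38 + 5590.71 = 80412.09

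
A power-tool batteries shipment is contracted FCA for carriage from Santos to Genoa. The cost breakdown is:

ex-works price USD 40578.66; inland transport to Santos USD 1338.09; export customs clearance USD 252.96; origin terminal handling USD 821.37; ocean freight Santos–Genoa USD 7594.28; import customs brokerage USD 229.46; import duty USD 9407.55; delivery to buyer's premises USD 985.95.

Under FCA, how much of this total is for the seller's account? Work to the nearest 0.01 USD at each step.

FCA: the seller delivers export-cleared goods to the carrier; the buyer bears costs from that point.
Seller's account: goods 40578.66 + inland to port 1338.09 + export clearance 252.96 = 42169.71
Buyer's account: origin terminal 821.37 + freight 7594.28 + brokerage 229.46 + duty 9407.55 + delivery 985.95 = 19038.61

Seller's account: USD 42169.71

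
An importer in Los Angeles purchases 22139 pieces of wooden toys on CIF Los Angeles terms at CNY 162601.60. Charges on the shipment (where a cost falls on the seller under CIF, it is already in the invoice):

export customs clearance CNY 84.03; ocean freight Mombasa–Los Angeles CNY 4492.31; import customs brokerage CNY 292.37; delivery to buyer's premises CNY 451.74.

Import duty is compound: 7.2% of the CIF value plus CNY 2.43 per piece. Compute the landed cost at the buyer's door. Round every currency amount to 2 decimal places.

CIF: the seller pays costs through ocean freight and marine insurance to the destination port.
Already in the invoice (seller's account under CIF): export clearance, freight — exclude.
The CIF price already equals the CIF value: 162601.60
Ad valorem component: 162601.60 × 7.2% = 11707.32
Specific component: 22139 × 2.43 = 53797.77
Import duty = 11707.32 + 53797.77 = 65505.09
Buyer bears: brokerage 292.37 + delivery 451.74 + duty 65505.09 = 66249.20
Landed cost = invoice 162601.60 + 66249.20 = 228850.80

Total landed cost: CNY 228850.80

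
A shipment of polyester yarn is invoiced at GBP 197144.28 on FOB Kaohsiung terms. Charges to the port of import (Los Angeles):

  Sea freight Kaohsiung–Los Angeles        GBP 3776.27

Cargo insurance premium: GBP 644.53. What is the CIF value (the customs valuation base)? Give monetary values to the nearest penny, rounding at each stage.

CIF = FOB price + freight + insurance
CIF = 197144.28 + 3776.27 + 644.53 = 201565.08

CIF value: GBP 201565.08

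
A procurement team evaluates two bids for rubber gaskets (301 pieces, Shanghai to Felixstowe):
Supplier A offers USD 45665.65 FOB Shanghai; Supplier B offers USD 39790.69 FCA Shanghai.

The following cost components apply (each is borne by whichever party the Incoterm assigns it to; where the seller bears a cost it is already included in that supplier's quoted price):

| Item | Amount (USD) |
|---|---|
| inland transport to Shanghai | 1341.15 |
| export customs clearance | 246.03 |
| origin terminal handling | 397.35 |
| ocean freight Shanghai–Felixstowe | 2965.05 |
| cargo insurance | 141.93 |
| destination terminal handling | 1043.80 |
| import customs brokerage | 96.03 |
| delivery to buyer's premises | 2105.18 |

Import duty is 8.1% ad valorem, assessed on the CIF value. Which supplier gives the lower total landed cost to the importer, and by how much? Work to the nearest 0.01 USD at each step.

Supplier B is cheaper by USD 5921.29

Supplier A (FOB):
CIF value = FOB price + freight + insurance = 45665.65 + 2965.05 + 141.93 = 48772.63
Import duty = 48772.63 × 8.1% = 3950.58
Buyer bears (A): 2965.05 + 141.93 + 1043.80 + 96.03 + 2105.18 = 6351.99
Landed cost (A) = invoice 45665.65 + 6351.99 + duty 3950.58 = 55968.22
Supplier B (FCA):
CIF value = FCA price + origin terminal + freight + insurance = 39790.69 + 397.35 + 2965.05 + 141.93 = 43295.02
Import duty = 43295.02 × 8.1% = 3506.90
Buyer bears (B): 397.35 + 2965.05 + 141.93 + 1043.80 + 96.03 + 2105.18 = 6749.34
Landed cost (B) = invoice 39790.69 + 6749.34 + duty 3506.90 = 50046.93
Difference = |55968.22 − 50046.93| = 5921.29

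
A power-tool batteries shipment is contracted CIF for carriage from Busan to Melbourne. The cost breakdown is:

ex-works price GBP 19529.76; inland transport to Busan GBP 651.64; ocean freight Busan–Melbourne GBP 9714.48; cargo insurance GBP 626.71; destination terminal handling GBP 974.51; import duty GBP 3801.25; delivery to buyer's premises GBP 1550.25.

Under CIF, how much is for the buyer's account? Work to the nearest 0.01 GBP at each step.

Buyer's account: GBP 6326.01

CIF: the seller pays costs through ocean freight and marine insurance to the destination port.
Seller's account: goods 19529.76 + inland to port 651.64 + freight 9714.48 + insurance 626.71 = 30522.59
Buyer's account: destination terminal 974.51 + duty 3801.25 + delivery 1550.25 = 6326.01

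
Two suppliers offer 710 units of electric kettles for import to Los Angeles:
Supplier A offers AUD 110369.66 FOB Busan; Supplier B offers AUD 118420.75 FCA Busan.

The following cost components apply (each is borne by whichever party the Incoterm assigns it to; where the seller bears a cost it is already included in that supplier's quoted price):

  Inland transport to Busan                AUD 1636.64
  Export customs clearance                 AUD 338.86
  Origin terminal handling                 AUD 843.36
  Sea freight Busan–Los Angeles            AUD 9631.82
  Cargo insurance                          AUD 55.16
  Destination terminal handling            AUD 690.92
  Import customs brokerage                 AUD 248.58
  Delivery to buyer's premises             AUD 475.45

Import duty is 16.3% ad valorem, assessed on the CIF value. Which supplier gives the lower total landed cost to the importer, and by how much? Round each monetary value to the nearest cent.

Supplier A (FOB):
CIF value = FOB price + freight + insurance = 110369.66 + 9631.82 + 55.16 = 120056.64
Import duty = 120056.64 × 16.3% = 19569.23
Buyer bears (A): 9631.82 + 55.16 + 690.92 + 248.58 + 475.45 = 11101.93
Landed cost (A) = invoice 110369.66 + 11101.93 + duty 19569.23 = 141040.82
Supplier B (FCA):
CIF value = FCA price + origin terminal + freight + insurance = 118420.75 + 843.36 + 9631.82 + 55.16 = 128951.09
Import duty = 128951.09 × 16.3% = 21019.03
Buyer bears (B): 843.36 + 9631.82 + 55.16 + 690.92 + 248.58 + 475.45 = 11945.29
Landed cost (B) = invoice 118420.75 + 11945.29 + duty 21019.03 = 151385.07
Difference = |141040.82 − 151385.07| = 10344.25

Supplier A is cheaper by AUD 10344.25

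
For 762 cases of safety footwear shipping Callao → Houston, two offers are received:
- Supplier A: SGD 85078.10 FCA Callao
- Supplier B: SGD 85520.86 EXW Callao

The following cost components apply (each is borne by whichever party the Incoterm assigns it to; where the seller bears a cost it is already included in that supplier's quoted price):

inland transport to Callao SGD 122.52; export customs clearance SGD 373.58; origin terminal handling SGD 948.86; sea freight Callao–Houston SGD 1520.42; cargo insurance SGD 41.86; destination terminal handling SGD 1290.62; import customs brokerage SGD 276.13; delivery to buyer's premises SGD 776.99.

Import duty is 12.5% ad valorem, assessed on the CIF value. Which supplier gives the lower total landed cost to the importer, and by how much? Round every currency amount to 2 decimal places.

Supplier A is cheaper by SGD 1056.21

Supplier A (FCA):
CIF value = FCA price + origin terminal + freight + insurance = 85078.10 + 948.86 + 1520.42 + 41.86 = 87589.24
Import duty = 87589.24 × 12.5% = 10948.66
Buyer bears (A): 948.86 + 1520.42 + 41.86 + 1290.62 + 276.13 + 776.99 = 4854.88
Landed cost (A) = invoice 85078.10 + 4854.88 + duty 10948.66 = 100881.64
Supplier B (EXW):
CIF value = EXW price + inland to port + export clearance + origin terminal + freight + insurance = 85520.86 + 122.52 + 373.58 + 948.86 + 1520.42 + 41.86 = 88528.10
Import duty = 88528.10 × 12.5% = 11066.01
Buyer bears (B): 122.52 + 373.58 + 948.86 + 1520.42 + 41.86 + 1290.62 + 276.13 + 776.99 = 5350.98
Landed cost (B) = invoice 85520.86 + 5350.98 + duty 11066.01 = 101937.85
Difference = |100881.64 − 101937.85| = 1056.21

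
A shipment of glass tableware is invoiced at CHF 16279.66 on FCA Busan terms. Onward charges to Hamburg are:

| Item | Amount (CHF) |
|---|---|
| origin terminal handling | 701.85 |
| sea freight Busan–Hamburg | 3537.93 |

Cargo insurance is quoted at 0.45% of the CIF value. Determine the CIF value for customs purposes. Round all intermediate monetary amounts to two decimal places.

Let C be the CIF value. C = FCA price + pre-shipment costs + freight + 0.45% × C
C − 0.45% × C = 16279.66 + 701.85 + 3537.93
0.9955 × C = 20519.44
C = 20519.44 / 0.9955 = 20612.19
Insurance premium = 0.45% × 20612.19 = 92.75

CIF value: CHF 20612.19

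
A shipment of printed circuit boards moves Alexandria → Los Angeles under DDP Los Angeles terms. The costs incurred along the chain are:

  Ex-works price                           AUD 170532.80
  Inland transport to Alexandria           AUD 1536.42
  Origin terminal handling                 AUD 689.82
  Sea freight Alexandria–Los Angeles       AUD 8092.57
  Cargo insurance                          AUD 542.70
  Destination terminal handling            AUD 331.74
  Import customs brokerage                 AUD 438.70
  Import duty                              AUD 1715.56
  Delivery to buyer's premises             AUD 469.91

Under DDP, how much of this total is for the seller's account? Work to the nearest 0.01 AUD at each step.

Seller's account: AUD 184350.22

DDP: the seller bears all costs including import duty.
Seller's account: goods 170532.80 + inland to port 1536.42 + origin terminal 689.82 + freight 8092.57 + insurance 542.70 + destination terminal 331.74 + brokerage 438.70 + duty 1715.56 + delivery 469.91 = 184350.22
Buyer's account: 0.00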